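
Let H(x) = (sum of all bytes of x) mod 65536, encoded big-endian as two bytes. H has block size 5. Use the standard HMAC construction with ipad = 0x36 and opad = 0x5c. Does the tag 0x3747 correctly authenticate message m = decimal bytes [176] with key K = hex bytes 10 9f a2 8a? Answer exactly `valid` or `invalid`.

invalid

Key hex bytes 10 9f a2 8a is 4 bytes ≤ B = 5; zero-pad to 5 bytes: K' = 10 9f a2 8a 00.
K' ⊕ ipad = 26 a9 94 bc 36; K' ⊕ opad = 4c c3 fe d6 5c.
Inner hash: sum = 38+169+148+188+54+176 = 773 → 03 05.
Outer hash (recomputed tag): sum = 76+195+254+214+92+3+5 = 839 → 03 47.
Recomputed tag = 0347; claimed = 3747 → mismatch.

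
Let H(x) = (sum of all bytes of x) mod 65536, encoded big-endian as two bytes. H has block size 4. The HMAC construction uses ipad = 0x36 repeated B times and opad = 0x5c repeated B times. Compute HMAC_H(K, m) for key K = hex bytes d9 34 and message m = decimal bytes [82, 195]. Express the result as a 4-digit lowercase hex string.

Key hex bytes d9 34 is 2 bytes ≤ B = 4; zero-pad to 4 bytes: K' = d9 34 00 00.
K' ⊕ ipad = ef 02 36 36.  K' ⊕ opad = 85 68 5c 5c.
Inner input = (K'⊕ipad) ∥ m = ef 02 36 36 ∥ 52 c3.
Inner hash: sum = 239+2+54+54+82+195 = 626 → 02 72.
Outer input = (K'⊕opad) ∥ inner = 85 68 5c 5c ∥ 02 72.
Outer hash (tag): sum = 133+104+92+92+2+114 = 537 → 02 19.

0219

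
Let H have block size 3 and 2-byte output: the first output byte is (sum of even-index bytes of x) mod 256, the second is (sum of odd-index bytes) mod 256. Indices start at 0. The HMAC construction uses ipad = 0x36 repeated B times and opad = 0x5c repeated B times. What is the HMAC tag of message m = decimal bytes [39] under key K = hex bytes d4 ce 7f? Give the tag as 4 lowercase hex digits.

cabd

Key hex bytes d4 ce 7f is exactly B = 3 bytes: K' = d4 ce 7f.
K' ⊕ ipad = e2 f8 49.  K' ⊕ opad = 88 92 23.
Inner input = (K'⊕ipad) ∥ m = e2 f8 49 ∥ 27.
Inner hash: even-index sum = 299 mod 256 = 43; odd-index sum = 287 mod 256 = 31 → 2b 1f.
Outer input = (K'⊕opad) ∥ inner = 88 92 23 ∥ 2b 1f.
Outer hash (tag): even-index sum = 202 mod 256 = 202; odd-index sum = 189 mod 256 = 189 → ca bd.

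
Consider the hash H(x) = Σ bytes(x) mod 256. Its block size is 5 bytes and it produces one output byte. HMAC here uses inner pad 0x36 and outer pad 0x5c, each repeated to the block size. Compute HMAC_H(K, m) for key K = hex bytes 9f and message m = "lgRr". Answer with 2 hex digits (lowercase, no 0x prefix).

4b

Key hex bytes 9f is 1 byte ≤ B = 5; zero-pad to 5 bytes: K' = 9f 00 00 00 00.
K' ⊕ ipad = a9 36 36 36 36.  K' ⊕ opad = c3 5c 5c 5c 5c.
Inner input = (K'⊕ipad) ∥ m = a9 36 36 36 36 ∥ 6c 67 52 72.
Inner hash: sum = 169+54+54+54+54+108+103+82+114 = 792; mod 256 = 24 → 18.
Outer input = (K'⊕opad) ∥ inner = c3 5c 5c 5c 5c ∥ 18.
Outer hash (tag): sum = 195+92+92+92+92+24 = 587; mod 256 = 75 → 4b.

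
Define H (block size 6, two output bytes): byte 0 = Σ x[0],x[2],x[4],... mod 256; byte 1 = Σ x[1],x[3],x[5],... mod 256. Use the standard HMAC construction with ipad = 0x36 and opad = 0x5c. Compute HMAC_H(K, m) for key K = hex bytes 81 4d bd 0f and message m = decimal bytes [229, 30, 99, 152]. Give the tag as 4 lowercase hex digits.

da60

Key hex bytes 81 4d bd 0f is 4 bytes ≤ B = 6; zero-pad to 6 bytes: K' = 81 4d bd 0f 00 00.
K' ⊕ ipad = b7 7b 8b 39 36 36.  K' ⊕ opad = dd 11 e1 53 5c 5c.
Inner input = (K'⊕ipad) ∥ m = b7 7b 8b 39 36 36 ∥ e5 1e 63 98.
Inner hash: even-index sum = 704 mod 256 = 192; odd-index sum = 416 mod 256 = 160 → c0 a0.
Outer input = (K'⊕opad) ∥ inner = dd 11 e1 53 5c 5c ∥ c0 a0.
Outer hash (tag): even-index sum = 730 mod 256 = 218; odd-index sum = 352 mod 256 = 96 → da 60.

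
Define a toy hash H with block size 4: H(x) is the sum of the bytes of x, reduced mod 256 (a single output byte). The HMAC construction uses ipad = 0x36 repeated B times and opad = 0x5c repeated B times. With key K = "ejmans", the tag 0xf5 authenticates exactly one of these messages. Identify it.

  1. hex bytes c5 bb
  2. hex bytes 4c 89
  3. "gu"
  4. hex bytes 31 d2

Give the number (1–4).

2

Key "ejmans" = 65 6a 6d 61 6e 73 is 6 bytes > B = 4, so hash it first: H(key) = 7e, then zero-pad to 4 bytes: K' = 7e 00 00 00.
K' ⊕ ipad = 48 36 36 36; K' ⊕ opad = 22 5c 5c 5c.
m1: inner = H(48 36 36 36 c5 bb) = 6a; tag = H(22 5c 5c 5c 6a) = a0
m2: inner = H(48 36 36 36 4c 89) = bf; tag = H(22 5c 5c 5c bf) = f5 ← matches
m3: inner = H(48 36 36 36 67 75) = c6; tag = H(22 5c 5c 5c c6) = fc
m4: inner = H(48 36 36 36 31 d2) = ed; tag = H(22 5c 5c 5c ed) = 23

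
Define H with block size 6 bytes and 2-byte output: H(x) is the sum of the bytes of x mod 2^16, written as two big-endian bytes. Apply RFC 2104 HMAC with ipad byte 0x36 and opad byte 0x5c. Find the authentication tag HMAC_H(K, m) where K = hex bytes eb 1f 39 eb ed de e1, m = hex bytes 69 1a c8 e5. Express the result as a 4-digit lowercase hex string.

0278

Key hex bytes eb 1f 39 eb ed de e1 is 7 bytes > B = 6, so hash it first: H(key) = 04 da, then zero-pad to 6 bytes: K' = 04 da 00 00 00 00.
K' ⊕ ipad = 32 ec 36 36 36 36.  K' ⊕ opad = 58 86 5c 5c 5c 5c.
Inner input = (K'⊕ipad) ∥ m = 32 ec 36 36 36 36 ∥ 69 1a c8 e5.
Inner hash: sum = 50+236+54+54+54+54+105+26+200+229 = 1062 → 04 26.
Outer input = (K'⊕opad) ∥ inner = 58 86 5c 5c 5c 5c ∥ 04 26.
Outer hash (tag): sum = 88+134+92+92+92+92+4+38 = 632 → 02 78.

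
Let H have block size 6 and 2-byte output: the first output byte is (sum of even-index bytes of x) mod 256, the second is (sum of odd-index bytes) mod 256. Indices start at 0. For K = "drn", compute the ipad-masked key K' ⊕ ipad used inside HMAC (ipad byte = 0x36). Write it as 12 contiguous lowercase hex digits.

524458363636

Key "drn" = 64 72 6e is 3 bytes ≤ B = 6; zero-pad to 6 bytes: K' = 64 72 6e 00 00 00.
XOR each byte with 0x36: 64⊕36=52, 72⊕36=44, 6e⊕36=58, 00⊕36=36, 00⊕36=36, 00⊕36=36.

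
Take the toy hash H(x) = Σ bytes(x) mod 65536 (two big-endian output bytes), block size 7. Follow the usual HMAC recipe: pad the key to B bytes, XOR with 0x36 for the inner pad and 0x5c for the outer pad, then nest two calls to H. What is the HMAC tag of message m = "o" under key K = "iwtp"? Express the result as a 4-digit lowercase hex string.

0203

Key "iwtp" = 69 77 74 70 is 4 bytes ≤ B = 7; zero-pad to 7 bytes: K' = 69 77 74 70 00 00 00.
K' ⊕ ipad = 5f 41 42 46 36 36 36.  K' ⊕ opad = 35 2b 28 2c 5c 5c 5c.
Inner input = (K'⊕ipad) ∥ m = 5f 41 42 46 36 36 36 ∥ 6f.
Inner hash: sum = 95+65+66+70+54+54+54+111 = 569 → 02 39.
Outer input = (K'⊕opad) ∥ inner = 35 2b 28 2c 5c 5c 5c ∥ 02 39.
Outer hash (tag): sum = 53+43+40+44+92+92+92+2+57 = 515 → 02 03.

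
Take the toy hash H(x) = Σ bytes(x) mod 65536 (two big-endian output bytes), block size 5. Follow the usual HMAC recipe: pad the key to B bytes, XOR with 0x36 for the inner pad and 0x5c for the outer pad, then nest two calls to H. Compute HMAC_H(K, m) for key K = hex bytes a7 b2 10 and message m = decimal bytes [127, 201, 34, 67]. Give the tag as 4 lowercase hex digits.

Key hex bytes a7 b2 10 is 3 bytes ≤ B = 5; zero-pad to 5 bytes: K' = a7 b2 10 00 00.
K' ⊕ ipad = 91 84 26 36 36.  K' ⊕ opad = fb ee 4c 5c 5c.
Inner input = (K'⊕ipad) ∥ m = 91 84 26 36 36 ∥ 7f c9 22 43.
Inner hash: sum = 145+132+38+54+54+127+201+34+67 = 852 → 03 54.
Outer input = (K'⊕opad) ∥ inner = fb ee 4c 5c 5c ∥ 03 54.
Outer hash (tag): sum = 251+238+76+92+92+3+84 = 836 → 03 44.

0344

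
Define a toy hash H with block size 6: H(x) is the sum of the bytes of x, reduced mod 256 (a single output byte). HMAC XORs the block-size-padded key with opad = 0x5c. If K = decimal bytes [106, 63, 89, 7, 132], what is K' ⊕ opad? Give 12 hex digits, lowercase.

3663055bd85c

Key decimal bytes [106, 63, 89, 7, 132] = 6a 3f 59 07 84 is 5 bytes ≤ B = 6; zero-pad to 6 bytes: K' = 6a 3f 59 07 84 00.
XOR each byte with 0x5c: 6a⊕5c=36, 3f⊕5c=63, 59⊕5c=05, 07⊕5c=5b, 84⊕5c=d8, 00⊕5c=5c.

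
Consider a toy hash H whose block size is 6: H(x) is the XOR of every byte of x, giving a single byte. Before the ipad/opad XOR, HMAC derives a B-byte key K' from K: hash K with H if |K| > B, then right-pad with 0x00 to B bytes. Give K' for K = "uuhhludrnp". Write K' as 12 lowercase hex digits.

110000000000

|K| = 10 > B = 6, so first hash the key.
H(K): XOR 75⊕75⊕68⊕68⊕6c⊕75⊕64⊕72⊕6e⊕70 = 11.
Zero-pad H(K) = 11 to 6 bytes: K' = 11 00 00 00 00 00.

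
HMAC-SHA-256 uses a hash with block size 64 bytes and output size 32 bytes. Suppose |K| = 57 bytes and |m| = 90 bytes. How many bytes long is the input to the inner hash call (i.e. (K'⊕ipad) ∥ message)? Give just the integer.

Key is 57 ≤ 64 bytes, zero-padded: |K'| = 64.
Inner input = (K'⊕ipad) ∥ m → 64 + 90 = 154 bytes.

154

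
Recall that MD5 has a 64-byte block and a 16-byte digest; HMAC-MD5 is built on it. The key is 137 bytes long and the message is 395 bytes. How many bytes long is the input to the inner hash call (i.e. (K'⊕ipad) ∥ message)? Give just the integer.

Key is 137 > 64 bytes, so it is hashed to 16 bytes then zero-padded to 64: |K'| = 64.
Inner input = (K'⊕ipad) ∥ m → 64 + 395 = 459 bytes.

459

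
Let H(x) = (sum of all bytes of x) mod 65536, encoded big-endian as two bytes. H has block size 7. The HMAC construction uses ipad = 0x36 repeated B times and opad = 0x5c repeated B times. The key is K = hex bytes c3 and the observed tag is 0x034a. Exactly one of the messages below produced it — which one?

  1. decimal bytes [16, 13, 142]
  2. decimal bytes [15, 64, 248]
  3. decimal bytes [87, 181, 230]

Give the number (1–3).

Key hex bytes c3 is 1 byte ≤ B = 7; zero-pad to 7 bytes: K' = c3 00 00 00 00 00 00.
K' ⊕ ipad = f5 36 36 36 36 36 36; K' ⊕ opad = 9f 5c 5c 5c 5c 5c 5c.
m1: inner = H(f5 36 36 36 36 36 36 10 0d 8e) = 02 e4; tag = H(9f 5c 5c 5c 5c 5c 5c 02 e4) = 03ad
m2: inner = H(f5 36 36 36 36 36 36 0f 40 f8) = 03 80; tag = H(9f 5c 5c 5c 5c 5c 5c 03 80) = 034a ← matches
m3: inner = H(f5 36 36 36 36 36 36 57 b5 e6) = 04 2b; tag = H(9f 5c 5c 5c 5c 5c 5c 04 2b) = 02f6

2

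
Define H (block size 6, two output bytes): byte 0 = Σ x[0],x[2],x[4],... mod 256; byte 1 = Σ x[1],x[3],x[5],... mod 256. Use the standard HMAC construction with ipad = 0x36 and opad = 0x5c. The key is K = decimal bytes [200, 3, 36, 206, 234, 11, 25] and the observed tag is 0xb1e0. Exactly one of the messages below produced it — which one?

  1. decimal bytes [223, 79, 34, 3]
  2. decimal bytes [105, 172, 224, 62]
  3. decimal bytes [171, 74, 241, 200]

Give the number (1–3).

1

Key decimal bytes [200, 3, 36, 206, 234, 11, 25] = c8 03 24 ce ea 0b 19 is 7 bytes > B = 6, so hash it first: H(key) = ef dc, then zero-pad to 6 bytes: K' = ef dc 00 00 00 00.
K' ⊕ ipad = d9 ea 36 36 36 36; K' ⊕ opad = b3 80 5c 5c 5c 5c.
m1: inner = H(d9 ea 36 36 36 36 df 4f 22 03) = 46 a8; tag = H(b3 80 5c 5c 5c 5c 46 a8) = b1e0 ← matches
m2: inner = H(d9 ea 36 36 36 36 69 ac e0 3e) = 8e 40; tag = H(b3 80 5c 5c 5c 5c 8e 40) = f978
m3: inner = H(d9 ea 36 36 36 36 ab 4a f1 c8) = e1 68; tag = H(b3 80 5c 5c 5c 5c e1 68) = 4ca0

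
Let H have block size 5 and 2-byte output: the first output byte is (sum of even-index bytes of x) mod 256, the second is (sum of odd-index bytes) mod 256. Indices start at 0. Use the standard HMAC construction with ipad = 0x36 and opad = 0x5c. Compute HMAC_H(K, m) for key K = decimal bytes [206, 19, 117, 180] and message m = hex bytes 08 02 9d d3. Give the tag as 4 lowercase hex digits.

Key decimal bytes [206, 19, 117, 180] = ce 13 75 b4 is 4 bytes ≤ B = 5; zero-pad to 5 bytes: K' = ce 13 75 b4 00.
K' ⊕ ipad = f8 25 43 82 36.  K' ⊕ opad = 92 4f 29 e8 5c.
Inner input = (K'⊕ipad) ∥ m = f8 25 43 82 36 ∥ 08 02 9d d3.
Inner hash: even-index sum = 582 mod 256 = 70; odd-index sum = 332 mod 256 = 76 → 46 4c.
Outer input = (K'⊕opad) ∥ inner = 92 4f 29 e8 5c ∥ 46 4c.
Outer hash (tag): even-index sum = 355 mod 256 = 99; odd-index sum = 381 mod 256 = 125 → 63 7d.

637d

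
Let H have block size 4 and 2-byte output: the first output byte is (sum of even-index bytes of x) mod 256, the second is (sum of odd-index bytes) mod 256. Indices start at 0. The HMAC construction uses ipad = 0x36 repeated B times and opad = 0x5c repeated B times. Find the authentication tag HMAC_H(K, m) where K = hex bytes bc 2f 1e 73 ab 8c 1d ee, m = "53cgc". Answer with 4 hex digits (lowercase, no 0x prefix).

Key hex bytes bc 2f 1e 73 ab 8c 1d ee is 8 bytes > B = 4, so hash it first: H(key) = a2 1c, then zero-pad to 4 bytes: K' = a2 1c 00 00.
K' ⊕ ipad = 94 2a 36 36.  K' ⊕ opad = fe 40 5c 5c.
Inner input = (K'⊕ipad) ∥ m = 94 2a 36 36 ∥ 35 33 63 67 63.
Inner hash: even-index sum = 453 mod 256 = 197; odd-index sum = 250 mod 256 = 250 → c5 fa.
Outer input = (K'⊕opad) ∥ inner = fe 40 5c 5c ∥ c5 fa.
Outer hash (tag): even-index sum = 543 mod 256 = 31; odd-index sum = 406 mod 256 = 150 → 1f 96.

1f96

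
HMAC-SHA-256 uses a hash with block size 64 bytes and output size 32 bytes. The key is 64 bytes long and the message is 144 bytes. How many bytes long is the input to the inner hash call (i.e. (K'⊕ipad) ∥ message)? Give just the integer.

208

Key is 64 ≤ 64 bytes, zero-padded: |K'| = 64.
Inner input = (K'⊕ipad) ∥ m → 64 + 144 = 208 bytes.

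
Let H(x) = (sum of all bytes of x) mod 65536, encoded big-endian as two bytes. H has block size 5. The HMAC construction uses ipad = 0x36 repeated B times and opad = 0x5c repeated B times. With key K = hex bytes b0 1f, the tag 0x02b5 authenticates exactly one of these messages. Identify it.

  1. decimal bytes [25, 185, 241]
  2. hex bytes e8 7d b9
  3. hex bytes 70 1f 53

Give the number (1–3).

Key hex bytes b0 1f is 2 bytes ≤ B = 5; zero-pad to 5 bytes: K' = b0 1f 00 00 00.
K' ⊕ ipad = 86 29 36 36 36; K' ⊕ opad = ec 43 5c 5c 5c.
m1: inner = H(86 29 36 36 36 19 b9 f1) = 03 14; tag = H(ec 43 5c 5c 5c 03 14) = 025a
m2: inner = H(86 29 36 36 36 e8 7d b9) = 03 6f; tag = H(ec 43 5c 5c 5c 03 6f) = 02b5 ← matches
m3: inner = H(86 29 36 36 36 70 1f 53) = 02 33; tag = H(ec 43 5c 5c 5c 02 33) = 0278

2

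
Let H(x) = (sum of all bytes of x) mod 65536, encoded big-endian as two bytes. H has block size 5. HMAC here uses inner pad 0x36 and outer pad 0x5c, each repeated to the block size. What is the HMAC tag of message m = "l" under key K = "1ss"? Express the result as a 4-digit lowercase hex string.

01ed

Key "1ss" = 31 73 73 is 3 bytes ≤ B = 5; zero-pad to 5 bytes: K' = 31 73 73 00 00.
K' ⊕ ipad = 07 45 45 36 36.  K' ⊕ opad = 6d 2f 2f 5c 5c.
Inner input = (K'⊕ipad) ∥ m = 07 45 45 36 36 ∥ 6c.
Inner hash: sum = 7+69+69+54+54+108 = 361 → 01 69.
Outer input = (K'⊕opad) ∥ inner = 6d 2f 2f 5c 5c ∥ 01 69.
Outer hash (tag): sum = 109+47+47+92+92+1+105 = 493 → 01 ed.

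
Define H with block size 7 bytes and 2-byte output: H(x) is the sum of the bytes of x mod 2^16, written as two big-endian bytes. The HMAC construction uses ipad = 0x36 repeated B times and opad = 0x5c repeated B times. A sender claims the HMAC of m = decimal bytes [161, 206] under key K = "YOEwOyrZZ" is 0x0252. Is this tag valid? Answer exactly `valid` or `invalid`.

valid

Key "YOEwOyrZZ" = 59 4f 45 77 4f 79 72 5a 5a is 9 bytes > B = 7, so hash it first: H(key) = 03 52, then zero-pad to 7 bytes: K' = 03 52 00 00 00 00 00.
K' ⊕ ipad = 35 64 36 36 36 36 36; K' ⊕ opad = 5f 0e 5c 5c 5c 5c 5c.
Inner hash: sum = 53+100+54+54+54+54+54+161+206 = 790 → 03 16.
Outer hash (recomputed tag): sum = 95+14+92+92+92+92+92+3+22 = 594 → 02 52.
Recomputed tag = 0252; claimed = 0252 → match.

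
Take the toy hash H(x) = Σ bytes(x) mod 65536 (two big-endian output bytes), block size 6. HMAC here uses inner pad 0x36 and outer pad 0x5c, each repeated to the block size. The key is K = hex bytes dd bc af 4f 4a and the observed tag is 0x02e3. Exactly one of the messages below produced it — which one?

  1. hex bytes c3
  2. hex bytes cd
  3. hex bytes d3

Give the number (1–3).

2

Key hex bytes dd bc af 4f 4a is 5 bytes ≤ B = 6; zero-pad to 6 bytes: K' = dd bc af 4f 4a 00.
K' ⊕ ipad = eb 8a 99 79 7c 36; K' ⊕ opad = 81 e0 f3 13 16 5c.
m1: inner = H(eb 8a 99 79 7c 36 c3) = 03 fc; tag = H(81 e0 f3 13 16 5c 03 fc) = 03d8
m2: inner = H(eb 8a 99 79 7c 36 cd) = 04 06; tag = H(81 e0 f3 13 16 5c 04 06) = 02e3 ← matches
m3: inner = H(eb 8a 99 79 7c 36 d3) = 04 0c; tag = H(81 e0 f3 13 16 5c 04 0c) = 02e9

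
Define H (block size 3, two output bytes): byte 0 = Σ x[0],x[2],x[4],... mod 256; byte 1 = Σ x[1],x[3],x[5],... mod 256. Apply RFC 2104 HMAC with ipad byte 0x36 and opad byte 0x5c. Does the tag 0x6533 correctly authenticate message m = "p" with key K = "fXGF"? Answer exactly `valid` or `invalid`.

invalid

Key "fXGF" = 66 58 47 46 is 4 bytes > B = 3, so hash it first: H(key) = ad 9e, then zero-pad to 3 bytes: K' = ad 9e 00.
K' ⊕ ipad = 9b a8 36; K' ⊕ opad = f1 c2 5c.
Inner hash: even-index sum = 209 mod 256 = 209; odd-index sum = 280 mod 256 = 24 → d1 18.
Outer hash (recomputed tag): even-index sum = 357 mod 256 = 101; odd-index sum = 403 mod 256 = 147 → 65 93.
Recomputed tag = 6593; claimed = 6533 → mismatch.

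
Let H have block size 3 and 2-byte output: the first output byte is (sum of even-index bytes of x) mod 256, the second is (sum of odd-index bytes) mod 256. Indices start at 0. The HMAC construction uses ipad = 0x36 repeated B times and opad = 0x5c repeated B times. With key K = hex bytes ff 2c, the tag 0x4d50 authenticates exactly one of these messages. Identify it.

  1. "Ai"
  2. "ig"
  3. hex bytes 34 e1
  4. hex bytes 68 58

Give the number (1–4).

3

Key hex bytes ff 2c is 2 bytes ≤ B = 3; zero-pad to 3 bytes: K' = ff 2c 00.
K' ⊕ ipad = c9 1a 36; K' ⊕ opad = a3 70 5c.
m1: inner = H(c9 1a 36 41 69) = 68 5b; tag = H(a3 70 5c 68 5b) = 5ad8
m2: inner = H(c9 1a 36 69 67) = 66 83; tag = H(a3 70 5c 66 83) = 82d6
m3: inner = H(c9 1a 36 34 e1) = e0 4e; tag = H(a3 70 5c e0 4e) = 4d50 ← matches
m4: inner = H(c9 1a 36 68 58) = 57 82; tag = H(a3 70 5c 57 82) = 81c7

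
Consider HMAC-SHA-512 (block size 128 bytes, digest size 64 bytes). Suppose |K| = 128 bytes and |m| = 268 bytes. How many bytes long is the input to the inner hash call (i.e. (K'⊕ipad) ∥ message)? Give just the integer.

396

Key is 128 ≤ 128 bytes, zero-padded: |K'| = 128.
Inner input = (K'⊕ipad) ∥ m → 128 + 268 = 396 bytes.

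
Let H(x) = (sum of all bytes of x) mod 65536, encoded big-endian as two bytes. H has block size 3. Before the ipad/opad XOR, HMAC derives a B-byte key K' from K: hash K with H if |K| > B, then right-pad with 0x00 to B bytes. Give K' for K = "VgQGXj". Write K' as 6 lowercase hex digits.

|K| = 6 > B = 3, so first hash the key.
H(K): sum = 86+103+81+71+88+106 = 535 → 02 17.
Zero-pad H(K) = 02 17 to 3 bytes: K' = 02 17 00.

021700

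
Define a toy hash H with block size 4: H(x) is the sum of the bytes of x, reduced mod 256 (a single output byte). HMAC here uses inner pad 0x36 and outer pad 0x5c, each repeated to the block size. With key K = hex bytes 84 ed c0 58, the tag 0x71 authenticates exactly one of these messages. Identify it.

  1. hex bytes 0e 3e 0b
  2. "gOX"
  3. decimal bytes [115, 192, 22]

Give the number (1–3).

Key hex bytes 84 ed c0 58 is exactly B = 4 bytes: K' = 84 ed c0 58.
K' ⊕ ipad = b2 db f6 6e; K' ⊕ opad = d8 b1 9c 04.
m1: inner = H(b2 db f6 6e 0e 3e 0b) = 48; tag = H(d8 b1 9c 04 48) = 71 ← matches
m2: inner = H(b2 db f6 6e 67 4f 58) = ff; tag = H(d8 b1 9c 04 ff) = 28
m3: inner = H(b2 db f6 6e 73 c0 16) = 3a; tag = H(d8 b1 9c 04 3a) = 63

1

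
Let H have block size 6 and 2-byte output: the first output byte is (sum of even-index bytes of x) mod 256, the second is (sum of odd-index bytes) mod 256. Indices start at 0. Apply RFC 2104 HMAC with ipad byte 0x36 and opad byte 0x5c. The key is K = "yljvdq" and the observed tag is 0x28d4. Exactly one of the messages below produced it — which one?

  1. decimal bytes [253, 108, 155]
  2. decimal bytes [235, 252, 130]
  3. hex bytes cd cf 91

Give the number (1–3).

1

Key "yljvdq" = 79 6c 6a 76 64 71 is exactly B = 6 bytes: K' = 79 6c 6a 76 64 71.
K' ⊕ ipad = 4f 5a 5c 40 52 47; K' ⊕ opad = 25 30 36 2a 38 2d.
m1: inner = H(4f 5a 5c 40 52 47 fd 6c 9b) = 95 4d; tag = H(25 30 36 2a 38 2d 95 4d) = 28d4 ← matches
m2: inner = H(4f 5a 5c 40 52 47 eb fc 82) = 6a dd; tag = H(25 30 36 2a 38 2d 6a dd) = fd64
m3: inner = H(4f 5a 5c 40 52 47 cd cf 91) = 5b b0; tag = H(25 30 36 2a 38 2d 5b b0) = ee37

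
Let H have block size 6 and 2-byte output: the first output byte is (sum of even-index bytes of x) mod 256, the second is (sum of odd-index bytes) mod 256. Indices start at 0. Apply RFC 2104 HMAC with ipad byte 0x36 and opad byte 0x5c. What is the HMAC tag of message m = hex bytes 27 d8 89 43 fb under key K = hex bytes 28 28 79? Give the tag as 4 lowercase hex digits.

43d1

Key hex bytes 28 28 79 is 3 bytes ≤ B = 6; zero-pad to 6 bytes: K' = 28 28 79 00 00 00.
K' ⊕ ipad = 1e 1e 4f 36 36 36.  K' ⊕ opad = 74 74 25 5c 5c 5c.
Inner input = (K'⊕ipad) ∥ m = 1e 1e 4f 36 36 36 ∥ 27 d8 89 43 fb.
Inner hash: even-index sum = 590 mod 256 = 78; odd-index sum = 421 mod 256 = 165 → 4e a5.
Outer input = (K'⊕opad) ∥ inner = 74 74 25 5c 5c 5c ∥ 4e a5.
Outer hash (tag): even-index sum = 323 mod 256 = 67; odd-index sum = 465 mod 256 = 209 → 43 d1.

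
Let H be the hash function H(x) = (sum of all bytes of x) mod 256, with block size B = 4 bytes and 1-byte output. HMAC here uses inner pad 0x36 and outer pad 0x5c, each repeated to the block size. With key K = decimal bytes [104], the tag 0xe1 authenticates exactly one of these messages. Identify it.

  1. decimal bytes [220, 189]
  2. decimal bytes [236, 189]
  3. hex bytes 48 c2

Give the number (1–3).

Key decimal bytes [104] = 68 is 1 byte ≤ B = 4; zero-pad to 4 bytes: K' = 68 00 00 00.
K' ⊕ ipad = 5e 36 36 36; K' ⊕ opad = 34 5c 5c 5c.
m1: inner = H(5e 36 36 36 dc bd) = 99; tag = H(34 5c 5c 5c 99) = e1 ← matches
m2: inner = H(5e 36 36 36 ec bd) = a9; tag = H(34 5c 5c 5c a9) = f1
m3: inner = H(5e 36 36 36 48 c2) = 0a; tag = H(34 5c 5c 5c 0a) = 52

1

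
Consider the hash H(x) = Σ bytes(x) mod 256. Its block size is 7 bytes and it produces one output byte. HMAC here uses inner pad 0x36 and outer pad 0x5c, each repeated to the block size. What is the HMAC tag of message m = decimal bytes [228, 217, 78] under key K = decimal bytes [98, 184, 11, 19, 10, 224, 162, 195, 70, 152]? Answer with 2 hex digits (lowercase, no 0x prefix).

Key decimal bytes [98, 184, 11, 19, 10, 224, 162, 195, 70, 152] = 62 b8 0b 13 0a e0 a2 c3 46 98 is 10 bytes > B = 7, so hash it first: H(key) = 65, then zero-pad to 7 bytes: K' = 65 00 00 00 00 00 00.
K' ⊕ ipad = 53 36 36 36 36 36 36.  K' ⊕ opad = 39 5c 5c 5c 5c 5c 5c.
Inner input = (K'⊕ipad) ∥ m = 53 36 36 36 36 36 36 ∥ e4 d9 4e.
Inner hash: sum = 83+54+54+54+54+54+54+228+217+78 = 930; mod 256 = 162 → a2.
Outer input = (K'⊕opad) ∥ inner = 39 5c 5c 5c 5c 5c 5c ∥ a2.
Outer hash (tag): sum = 57+92+92+92+92+92+92+162 = 771; mod 256 = 3 → 03.

03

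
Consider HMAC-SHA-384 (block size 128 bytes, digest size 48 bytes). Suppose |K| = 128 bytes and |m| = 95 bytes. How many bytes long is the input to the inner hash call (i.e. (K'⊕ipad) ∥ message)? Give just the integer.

223

Key is 128 ≤ 128 bytes, zero-padded: |K'| = 128.
Inner input = (K'⊕ipad) ∥ m → 128 + 95 = 223 bytes.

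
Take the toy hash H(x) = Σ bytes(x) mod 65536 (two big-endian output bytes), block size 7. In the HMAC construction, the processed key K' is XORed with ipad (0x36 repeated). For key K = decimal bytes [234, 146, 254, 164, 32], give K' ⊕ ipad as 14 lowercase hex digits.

dca4c892163636

Key decimal bytes [234, 146, 254, 164, 32] = ea 92 fe a4 20 is 5 bytes ≤ B = 7; zero-pad to 7 bytes: K' = ea 92 fe a4 20 00 00.
XOR each byte with 0x36: ea⊕36=dc, 92⊕36=a4, fe⊕36=c8, a4⊕36=92, 20⊕36=16, 00⊕36=36, 00⊕36=36.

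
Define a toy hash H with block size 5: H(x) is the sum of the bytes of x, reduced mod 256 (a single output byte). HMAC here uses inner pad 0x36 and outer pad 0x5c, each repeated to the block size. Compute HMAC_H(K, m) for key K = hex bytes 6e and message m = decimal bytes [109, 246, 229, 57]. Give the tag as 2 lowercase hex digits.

Key hex bytes 6e is 1 byte ≤ B = 5; zero-pad to 5 bytes: K' = 6e 00 00 00 00.
K' ⊕ ipad = 58 36 36 36 36.  K' ⊕ opad = 32 5c 5c 5c 5c.
Inner input = (K'⊕ipad) ∥ m = 58 36 36 36 36 ∥ 6d f6 e5 39.
Inner hash: sum = 88+54+54+54+54+109+246+229+57 = 945; mod 256 = 177 → b1.
Outer input = (K'⊕opad) ∥ inner = 32 5c 5c 5c 5c ∥ b1.
Outer hash (tag): sum = 50+92+92+92+92+177 = 595; mod 256 = 83 → 53.

53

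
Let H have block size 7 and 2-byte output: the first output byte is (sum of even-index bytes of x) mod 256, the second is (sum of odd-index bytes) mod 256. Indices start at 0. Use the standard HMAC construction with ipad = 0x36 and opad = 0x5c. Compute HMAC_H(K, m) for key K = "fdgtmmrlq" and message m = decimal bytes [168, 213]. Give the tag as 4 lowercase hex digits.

f047

Key "fdgtmmrlq" = 66 64 67 74 6d 6d 72 6c 71 is 9 bytes > B = 7, so hash it first: H(key) = 1d b1, then zero-pad to 7 bytes: K' = 1d b1 00 00 00 00 00.
K' ⊕ ipad = 2b 87 36 36 36 36 36.  K' ⊕ opad = 41 ed 5c 5c 5c 5c 5c.
Inner input = (K'⊕ipad) ∥ m = 2b 87 36 36 36 36 36 ∥ a8 d5.
Inner hash: even-index sum = 418 mod 256 = 162; odd-index sum = 411 mod 256 = 155 → a2 9b.
Outer input = (K'⊕opad) ∥ inner = 41 ed 5c 5c 5c 5c 5c ∥ a2 9b.
Outer hash (tag): even-index sum = 496 mod 256 = 240; odd-index sum = 583 mod 256 = 71 → f0 47.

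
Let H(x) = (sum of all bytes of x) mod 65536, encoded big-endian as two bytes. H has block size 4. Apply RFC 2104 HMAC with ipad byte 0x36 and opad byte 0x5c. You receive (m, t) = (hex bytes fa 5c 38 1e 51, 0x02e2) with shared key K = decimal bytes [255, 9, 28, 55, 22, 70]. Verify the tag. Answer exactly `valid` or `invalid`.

Key decimal bytes [255, 9, 28, 55, 22, 70] = ff 09 1c 37 16 46 is 6 bytes > B = 4, so hash it first: H(key) = 01 b7, then zero-pad to 4 bytes: K' = 01 b7 00 00.
K' ⊕ ipad = 37 81 36 36; K' ⊕ opad = 5d eb 5c 5c.
Inner hash: sum = 55+129+54+54+250+92+56+30+81 = 801 → 03 21.
Outer hash (recomputed tag): sum = 93+235+92+92+3+33 = 548 → 02 24.
Recomputed tag = 0224; claimed = 02e2 → mismatch.

invalid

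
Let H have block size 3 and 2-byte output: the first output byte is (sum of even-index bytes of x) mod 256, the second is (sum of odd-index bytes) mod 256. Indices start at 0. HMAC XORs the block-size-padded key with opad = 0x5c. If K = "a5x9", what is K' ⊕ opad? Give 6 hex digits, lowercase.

85325c

Key "a5x9" = 61 35 78 39 is 4 bytes > B = 3, so hash it first: H(key) = d9 6e, then zero-pad to 3 bytes: K' = d9 6e 00.
XOR each byte with 0x5c: d9⊕5c=85, 6e⊕5c=32, 00⊕5c=5c.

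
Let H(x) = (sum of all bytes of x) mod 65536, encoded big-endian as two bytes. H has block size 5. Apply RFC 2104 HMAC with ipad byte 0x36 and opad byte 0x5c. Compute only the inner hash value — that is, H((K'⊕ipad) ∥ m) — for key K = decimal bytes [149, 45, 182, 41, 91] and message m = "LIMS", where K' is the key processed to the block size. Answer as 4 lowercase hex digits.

Key decimal bytes [149, 45, 182, 41, 91] = 95 2d b6 29 5b is exactly B = 5 bytes: K' = 95 2d b6 29 5b.
K' ⊕ ipad = a3 1b 80 1f 6d.
Inner input = a3 1b 80 1f 6d ∥ 4c 49 4d 53.
Inner hash: sum = 163+27+128+31+109+76+73+77+83 = 767 → 02 ff.

02ff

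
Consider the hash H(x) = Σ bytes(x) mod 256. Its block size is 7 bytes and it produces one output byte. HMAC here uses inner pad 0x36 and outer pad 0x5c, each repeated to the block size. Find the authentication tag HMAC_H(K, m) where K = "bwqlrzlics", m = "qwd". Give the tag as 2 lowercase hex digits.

Key "bwqlrzlics" = 62 77 71 6c 72 7a 6c 69 63 73 is 10 bytes > B = 7, so hash it first: H(key) = 4d, then zero-pad to 7 bytes: K' = 4d 00 00 00 00 00 00.
K' ⊕ ipad = 7b 36 36 36 36 36 36.  K' ⊕ opad = 11 5c 5c 5c 5c 5c 5c.
Inner input = (K'⊕ipad) ∥ m = 7b 36 36 36 36 36 36 ∥ 71 77 64.
Inner hash: sum = 123+54+54+54+54+54+54+113+119+100 = 779; mod 256 = 11 → 0b.
Outer input = (K'⊕opad) ∥ inner = 11 5c 5c 5c 5c 5c 5c ∥ 0b.
Outer hash (tag): sum = 17+92+92+92+92+92+92+11 = 580; mod 256 = 68 → 44.

44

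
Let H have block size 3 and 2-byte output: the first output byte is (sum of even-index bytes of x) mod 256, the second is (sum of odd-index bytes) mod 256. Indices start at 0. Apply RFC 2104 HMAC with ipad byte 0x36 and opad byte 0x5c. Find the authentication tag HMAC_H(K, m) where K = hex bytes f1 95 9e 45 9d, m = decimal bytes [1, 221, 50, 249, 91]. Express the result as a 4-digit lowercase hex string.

46ac

Key hex bytes f1 95 9e 45 9d is 5 bytes > B = 3, so hash it first: H(key) = 2c da, then zero-pad to 3 bytes: K' = 2c da 00.
K' ⊕ ipad = 1a ec 36.  K' ⊕ opad = 70 86 5c.
Inner input = (K'⊕ipad) ∥ m = 1a ec 36 ∥ 01 dd 32 f9 5b.
Inner hash: even-index sum = 550 mod 256 = 38; odd-index sum = 378 mod 256 = 122 → 26 7a.
Outer input = (K'⊕opad) ∥ inner = 70 86 5c ∥ 26 7a.
Outer hash (tag): even-index sum = 326 mod 256 = 70; odd-index sum = 172 mod 256 = 172 → 46 ac.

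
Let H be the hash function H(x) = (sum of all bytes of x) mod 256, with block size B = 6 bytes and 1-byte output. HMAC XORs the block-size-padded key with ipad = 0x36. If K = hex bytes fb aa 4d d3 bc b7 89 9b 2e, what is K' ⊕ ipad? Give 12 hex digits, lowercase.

bc3636363636

Key hex bytes fb aa 4d d3 bc b7 89 9b 2e is 9 bytes > B = 6, so hash it first: H(key) = 8a, then zero-pad to 6 bytes: K' = 8a 00 00 00 00 00.
XOR each byte with 0x36: 8a⊕36=bc, 00⊕36=36, 00⊕36=36, 00⊕36=36, 00⊕36=36, 00⊕36=36.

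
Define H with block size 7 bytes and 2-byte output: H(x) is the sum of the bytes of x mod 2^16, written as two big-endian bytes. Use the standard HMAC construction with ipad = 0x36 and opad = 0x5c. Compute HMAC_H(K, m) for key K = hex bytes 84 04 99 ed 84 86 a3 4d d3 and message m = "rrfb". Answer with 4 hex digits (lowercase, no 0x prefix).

0387

Key hex bytes 84 04 99 ed 84 86 a3 4d d3 is 9 bytes > B = 7, so hash it first: H(key) = 04 db, then zero-pad to 7 bytes: K' = 04 db 00 00 00 00 00.
K' ⊕ ipad = 32 ed 36 36 36 36 36.  K' ⊕ opad = 58 87 5c 5c 5c 5c 5c.
Inner input = (K'⊕ipad) ∥ m = 32 ed 36 36 36 36 36 ∥ 72 72 66 62.
Inner hash: sum = 50+237+54+54+54+54+54+114+114+102+98 = 985 → 03 d9.
Outer input = (K'⊕opad) ∥ inner = 58 87 5c 5c 5c 5c 5c ∥ 03 d9.
Outer hash (tag): sum = 88+135+92+92+92+92+92+3+217 = 903 → 03 87.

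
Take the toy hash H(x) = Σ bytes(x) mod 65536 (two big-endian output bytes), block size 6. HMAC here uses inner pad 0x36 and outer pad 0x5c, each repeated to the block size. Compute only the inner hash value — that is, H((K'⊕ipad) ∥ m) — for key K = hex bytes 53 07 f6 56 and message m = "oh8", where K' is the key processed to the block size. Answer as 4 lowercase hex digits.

Key hex bytes 53 07 f6 56 is 4 bytes ≤ B = 6; zero-pad to 6 bytes: K' = 53 07 f6 56 00 00.
K' ⊕ ipad = 65 31 c0 60 36 36.
Inner input = 65 31 c0 60 36 36 ∥ 6f 68 38.
Inner hash: sum = 101+49+192+96+54+54+111+104+56 = 817 → 03 31.

0331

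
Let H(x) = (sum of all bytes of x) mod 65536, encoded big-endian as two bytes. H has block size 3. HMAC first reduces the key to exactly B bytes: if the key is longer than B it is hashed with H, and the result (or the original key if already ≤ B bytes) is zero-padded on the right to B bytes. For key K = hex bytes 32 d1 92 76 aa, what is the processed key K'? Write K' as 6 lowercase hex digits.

02b500

|K| = 5 > B = 3, so first hash the key.
H(K): sum = 50+209+146+118+170 = 693 → 02 b5.
Zero-pad H(K) = 02 b5 to 3 bytes: K' = 02 b5 00.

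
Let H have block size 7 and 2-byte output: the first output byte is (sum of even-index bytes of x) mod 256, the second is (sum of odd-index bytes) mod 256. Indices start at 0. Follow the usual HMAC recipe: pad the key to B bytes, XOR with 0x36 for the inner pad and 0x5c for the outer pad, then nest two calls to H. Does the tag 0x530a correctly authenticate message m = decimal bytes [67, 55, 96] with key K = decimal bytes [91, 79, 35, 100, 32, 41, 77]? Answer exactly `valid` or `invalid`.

Key decimal bytes [91, 79, 35, 100, 32, 41, 77] = 5b 4f 23 64 20 29 4d is exactly B = 7 bytes: K' = 5b 4f 23 64 20 29 4d.
K' ⊕ ipad = 6d 79 15 52 16 1f 7b; K' ⊕ opad = 07 13 7f 38 7c 75 11.
Inner hash: even-index sum = 330 mod 256 = 74; odd-index sum = 397 mod 256 = 141 → 4a 8d.
Outer hash (recomputed tag): even-index sum = 416 mod 256 = 160; odd-index sum = 266 mod 256 = 10 → a0 0a.
Recomputed tag = a00a; claimed = 530a → mismatch.

invalid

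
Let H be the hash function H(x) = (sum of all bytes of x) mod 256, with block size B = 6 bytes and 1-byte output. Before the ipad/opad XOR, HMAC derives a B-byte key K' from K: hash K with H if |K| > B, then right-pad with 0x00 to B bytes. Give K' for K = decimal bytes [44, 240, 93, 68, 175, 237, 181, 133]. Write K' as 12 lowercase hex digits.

930000000000

|K| = 8 > B = 6, so first hash the key.
H(K): sum = 44+240+93+68+175+237+181+133 = 1171; mod 256 = 147 → 93.
Zero-pad H(K) = 93 to 6 bytes: K' = 93 00 00 00 00 00.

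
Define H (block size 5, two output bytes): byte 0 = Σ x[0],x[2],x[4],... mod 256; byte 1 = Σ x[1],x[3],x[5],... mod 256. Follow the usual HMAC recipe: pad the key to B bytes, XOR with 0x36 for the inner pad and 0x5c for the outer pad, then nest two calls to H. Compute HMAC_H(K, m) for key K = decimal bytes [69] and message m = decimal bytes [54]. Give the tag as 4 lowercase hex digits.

7397

Key decimal bytes [69] = 45 is 1 byte ≤ B = 5; zero-pad to 5 bytes: K' = 45 00 00 00 00.
K' ⊕ ipad = 73 36 36 36 36.  K' ⊕ opad = 19 5c 5c 5c 5c.
Inner input = (K'⊕ipad) ∥ m = 73 36 36 36 36 ∥ 36.
Inner hash: even-index sum = 223 mod 256 = 223; odd-index sum = 162 mod 256 = 162 → df a2.
Outer input = (K'⊕opad) ∥ inner = 19 5c 5c 5c 5c ∥ df a2.
Outer hash (tag): even-index sum = 371 mod 256 = 115; odd-index sum = 407 mod 256 = 151 → 73 97.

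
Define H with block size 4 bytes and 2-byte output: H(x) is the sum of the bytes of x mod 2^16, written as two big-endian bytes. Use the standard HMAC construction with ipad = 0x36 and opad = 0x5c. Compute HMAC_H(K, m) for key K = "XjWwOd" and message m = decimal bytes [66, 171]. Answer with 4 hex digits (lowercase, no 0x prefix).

Key "XjWwOd" = 58 6a 57 77 4f 64 is 6 bytes > B = 4, so hash it first: H(key) = 02 43, then zero-pad to 4 bytes: K' = 02 43 00 00.
K' ⊕ ipad = 34 75 36 36.  K' ⊕ opad = 5e 1f 5c 5c.
Inner input = (K'⊕ipad) ∥ m = 34 75 36 36 ∥ 42 ab.
Inner hash: sum = 52+117+54+54+66+171 = 514 → 02 02.
Outer input = (K'⊕opad) ∥ inner = 5e 1f 5c 5c ∥ 02 02.
Outer hash (tag): sum = 94+31+92+92+2+2 = 313 → 01 39.

0139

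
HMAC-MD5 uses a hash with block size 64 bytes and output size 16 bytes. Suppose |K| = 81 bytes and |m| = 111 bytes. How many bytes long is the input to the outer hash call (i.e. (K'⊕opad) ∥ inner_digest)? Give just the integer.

Key is 81 > 64 bytes, so it is hashed to 16 bytes then zero-padded to 64: |K'| = 64.
Outer input = (K'⊕opad) ∥ H(inner) → 64 + 16 = 80 bytes.

80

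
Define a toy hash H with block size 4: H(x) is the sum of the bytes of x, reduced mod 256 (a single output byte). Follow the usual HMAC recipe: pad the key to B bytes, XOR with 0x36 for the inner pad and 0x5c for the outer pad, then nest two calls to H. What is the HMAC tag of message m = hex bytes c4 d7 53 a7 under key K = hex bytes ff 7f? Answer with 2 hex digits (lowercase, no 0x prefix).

Key hex bytes ff 7f is 2 bytes ≤ B = 4; zero-pad to 4 bytes: K' = ff 7f 00 00.
K' ⊕ ipad = c9 49 36 36.  K' ⊕ opad = a3 23 5c 5c.
Inner input = (K'⊕ipad) ∥ m = c9 49 36 36 ∥ c4 d7 53 a7.
Inner hash: sum = 201+73+54+54+196+215+83+167 = 1043; mod 256 = 19 → 13.
Outer input = (K'⊕opad) ∥ inner = a3 23 5c 5c ∥ 13.
Outer hash (tag): sum = 163+35+92+92+19 = 401; mod 256 = 145 → 91.

91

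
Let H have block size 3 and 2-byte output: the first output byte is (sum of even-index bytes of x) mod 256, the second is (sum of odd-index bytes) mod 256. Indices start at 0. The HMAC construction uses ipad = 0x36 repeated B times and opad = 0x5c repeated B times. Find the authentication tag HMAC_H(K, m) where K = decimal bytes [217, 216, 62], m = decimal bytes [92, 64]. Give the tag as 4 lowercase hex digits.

Key decimal bytes [217, 216, 62] = d9 d8 3e is exactly B = 3 bytes: K' = d9 d8 3e.
K' ⊕ ipad = ef ee 08.  K' ⊕ opad = 85 84 62.
Inner input = (K'⊕ipad) ∥ m = ef ee 08 ∥ 5c 40.
Inner hash: even-index sum = 311 mod 256 = 55; odd-index sum = 330 mod 256 = 74 → 37 4a.
Outer input = (K'⊕opad) ∥ inner = 85 84 62 ∥ 37 4a.
Outer hash (tag): even-index sum = 305 mod 256 = 49; odd-index sum = 187 mod 256 = 187 → 31 bb.

31bb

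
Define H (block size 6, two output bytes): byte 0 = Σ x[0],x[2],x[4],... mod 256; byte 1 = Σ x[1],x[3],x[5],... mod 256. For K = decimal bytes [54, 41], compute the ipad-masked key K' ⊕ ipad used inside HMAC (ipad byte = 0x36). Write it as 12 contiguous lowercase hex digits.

Key decimal bytes [54, 41] = 36 29 is 2 bytes ≤ B = 6; zero-pad to 6 bytes: K' = 36 29 00 00 00 00.
XOR each byte with 0x36: 36⊕36=00, 29⊕36=1f, 00⊕36=36, 00⊕36=36, 00⊕36=36, 00⊕36=36.

001f36363636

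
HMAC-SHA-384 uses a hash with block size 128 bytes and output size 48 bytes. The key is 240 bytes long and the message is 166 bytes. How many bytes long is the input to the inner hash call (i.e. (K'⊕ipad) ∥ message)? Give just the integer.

Key is 240 > 128 bytes, so it is hashed to 48 bytes then zero-padded to 128: |K'| = 128.
Inner input = (K'⊕ipad) ∥ m → 128 + 166 = 294 bytes.

294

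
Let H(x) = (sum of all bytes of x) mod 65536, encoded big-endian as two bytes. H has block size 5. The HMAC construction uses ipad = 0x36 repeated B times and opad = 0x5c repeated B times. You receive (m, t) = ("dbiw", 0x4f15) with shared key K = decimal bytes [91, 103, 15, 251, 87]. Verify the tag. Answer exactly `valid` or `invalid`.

invalid

Key decimal bytes [91, 103, 15, 251, 87] = 5b 67 0f fb 57 is exactly B = 5 bytes: K' = 5b 67 0f fb 57.
K' ⊕ ipad = 6d 51 39 cd 61; K' ⊕ opad = 07 3b 53 a7 0b.
Inner hash: sum = 109+81+57+205+97+100+98+105+119 = 971 → 03 cb.
Outer hash (recomputed tag): sum = 7+59+83+167+11+3+203 = 533 → 02 15.
Recomputed tag = 0215; claimed = 4f15 → mismatch.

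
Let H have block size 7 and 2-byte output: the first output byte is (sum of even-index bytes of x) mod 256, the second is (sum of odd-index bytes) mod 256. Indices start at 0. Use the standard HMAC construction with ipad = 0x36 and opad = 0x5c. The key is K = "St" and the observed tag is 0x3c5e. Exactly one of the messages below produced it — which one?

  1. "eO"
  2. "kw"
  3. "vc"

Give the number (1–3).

Key "St" = 53 74 is 2 bytes ≤ B = 7; zero-pad to 7 bytes: K' = 53 74 00 00 00 00 00.
K' ⊕ ipad = 65 42 36 36 36 36 36; K' ⊕ opad = 0f 28 5c 5c 5c 5c 5c.
m1: inner = H(65 42 36 36 36 36 36 65 4f) = 56 13; tag = H(0f 28 5c 5c 5c 5c 5c 56 13) = 3636
m2: inner = H(65 42 36 36 36 36 36 6b 77) = 7e 19; tag = H(0f 28 5c 5c 5c 5c 5c 7e 19) = 3c5e ← matches
m3: inner = H(65 42 36 36 36 36 36 76 63) = 6a 24; tag = H(0f 28 5c 5c 5c 5c 5c 6a 24) = 474a

2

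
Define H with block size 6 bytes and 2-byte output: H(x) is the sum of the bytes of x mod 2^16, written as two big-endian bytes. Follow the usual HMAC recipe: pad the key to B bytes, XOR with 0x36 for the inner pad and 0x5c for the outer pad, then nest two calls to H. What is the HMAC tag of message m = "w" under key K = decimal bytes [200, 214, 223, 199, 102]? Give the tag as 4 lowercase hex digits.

Key decimal bytes [200, 214, 223, 199, 102] = c8 d6 df c7 66 is 5 bytes ≤ B = 6; zero-pad to 6 bytes: K' = c8 d6 df c7 66 00.
K' ⊕ ipad = fe e0 e9 f1 50 36.  K' ⊕ opad = 94 8a 83 9b 3a 5c.
Inner input = (K'⊕ipad) ∥ m = fe e0 e9 f1 50 36 ∥ 77.
Inner hash: sum = 254+224+233+241+80+54+119 = 1205 → 04 b5.
Outer input = (K'⊕opad) ∥ inner = 94 8a 83 9b 3a 5c ∥ 04 b5.
Outer hash (tag): sum = 148+138+131+155+58+92+4+181 = 907 → 03 8b.

038b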